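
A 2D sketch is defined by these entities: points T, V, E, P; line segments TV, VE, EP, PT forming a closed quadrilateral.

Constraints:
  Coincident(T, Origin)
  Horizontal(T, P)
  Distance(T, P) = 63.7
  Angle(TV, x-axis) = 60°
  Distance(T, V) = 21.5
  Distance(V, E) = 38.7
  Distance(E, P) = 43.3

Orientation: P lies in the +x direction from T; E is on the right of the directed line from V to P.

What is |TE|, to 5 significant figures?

29.947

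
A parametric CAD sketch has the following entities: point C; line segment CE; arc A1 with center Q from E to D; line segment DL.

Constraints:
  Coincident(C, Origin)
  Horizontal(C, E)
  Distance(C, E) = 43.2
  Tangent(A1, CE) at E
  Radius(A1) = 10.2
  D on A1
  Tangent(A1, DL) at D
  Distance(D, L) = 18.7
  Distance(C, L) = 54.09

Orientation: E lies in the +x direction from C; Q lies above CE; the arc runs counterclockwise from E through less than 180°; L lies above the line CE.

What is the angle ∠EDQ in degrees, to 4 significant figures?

31.75°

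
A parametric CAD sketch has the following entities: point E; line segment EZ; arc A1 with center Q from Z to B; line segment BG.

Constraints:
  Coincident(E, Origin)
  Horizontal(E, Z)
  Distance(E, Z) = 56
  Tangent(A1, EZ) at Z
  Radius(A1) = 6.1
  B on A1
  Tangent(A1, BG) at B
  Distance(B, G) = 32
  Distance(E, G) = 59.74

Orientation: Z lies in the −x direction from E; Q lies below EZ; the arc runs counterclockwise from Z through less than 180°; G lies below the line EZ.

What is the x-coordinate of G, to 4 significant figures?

-46.66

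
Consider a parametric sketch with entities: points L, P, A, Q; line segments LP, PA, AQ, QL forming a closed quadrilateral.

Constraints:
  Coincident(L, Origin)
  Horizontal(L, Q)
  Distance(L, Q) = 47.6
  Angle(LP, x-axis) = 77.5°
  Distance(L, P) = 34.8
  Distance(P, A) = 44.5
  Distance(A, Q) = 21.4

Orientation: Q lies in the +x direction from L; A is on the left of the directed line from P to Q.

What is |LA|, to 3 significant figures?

54.5

Checks: LP at 77.50° ✓; |PA| = 44.50 ✓; |AQ| = 21.40 ✓.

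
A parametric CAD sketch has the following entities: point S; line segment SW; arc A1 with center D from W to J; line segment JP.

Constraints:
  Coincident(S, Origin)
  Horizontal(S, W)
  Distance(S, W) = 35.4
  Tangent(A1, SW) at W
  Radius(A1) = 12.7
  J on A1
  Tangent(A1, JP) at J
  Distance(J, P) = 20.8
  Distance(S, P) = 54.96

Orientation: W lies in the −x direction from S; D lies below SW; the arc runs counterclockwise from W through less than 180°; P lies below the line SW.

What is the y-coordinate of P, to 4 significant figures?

-36.37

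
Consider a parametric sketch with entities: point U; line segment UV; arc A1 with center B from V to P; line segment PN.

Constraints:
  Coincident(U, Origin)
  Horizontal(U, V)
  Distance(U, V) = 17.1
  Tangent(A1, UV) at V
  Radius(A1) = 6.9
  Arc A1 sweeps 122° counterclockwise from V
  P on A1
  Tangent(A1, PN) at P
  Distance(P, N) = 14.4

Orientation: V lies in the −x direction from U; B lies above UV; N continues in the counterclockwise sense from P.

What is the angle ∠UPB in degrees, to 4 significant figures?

104.8°

A1 meets UV tangentially, so BV is at right angles to UV, so B = V + (0, 6.9) = (-17.10, 6.900). On A1, V sits at bearing -90° from B; a 122° counterclockwise sweep puts P at bearing 32°, so P = B + 6.9·(cos 32°, sin 32°) = (-11.25, 10.56). Then cos ∠UPB = PU·PB / (|PU||PB|), giving 104.8°.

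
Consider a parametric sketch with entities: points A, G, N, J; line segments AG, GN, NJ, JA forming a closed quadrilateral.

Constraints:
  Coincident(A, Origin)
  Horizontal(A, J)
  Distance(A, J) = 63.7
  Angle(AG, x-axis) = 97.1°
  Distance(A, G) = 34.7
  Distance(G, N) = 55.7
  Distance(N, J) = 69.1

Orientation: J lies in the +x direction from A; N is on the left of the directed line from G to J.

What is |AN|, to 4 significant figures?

77.81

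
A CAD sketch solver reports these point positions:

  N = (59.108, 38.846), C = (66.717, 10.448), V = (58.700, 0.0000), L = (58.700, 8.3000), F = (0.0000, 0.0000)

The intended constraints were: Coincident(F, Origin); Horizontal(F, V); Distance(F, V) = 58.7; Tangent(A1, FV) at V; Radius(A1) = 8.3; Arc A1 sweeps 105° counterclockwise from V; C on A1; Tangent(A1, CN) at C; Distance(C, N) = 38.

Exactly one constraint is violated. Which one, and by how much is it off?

Distance(C, N) = 38 — off by 8.60.

F = (0.00, 0.00) ✓; F.y = 0.00, V.y = 0.00 ✓; |FV| = 58.70 ✓; ∠(LV, VF) = 90.00° ✓; |LV| = 8.300 ✓; bearing(L→C) − bearing(L→V) = 105.0° ✓; |LC| = 8.300 ✓; ∠(LC, CN) = 90.00° ✓; |CN| = 29.40 ✗.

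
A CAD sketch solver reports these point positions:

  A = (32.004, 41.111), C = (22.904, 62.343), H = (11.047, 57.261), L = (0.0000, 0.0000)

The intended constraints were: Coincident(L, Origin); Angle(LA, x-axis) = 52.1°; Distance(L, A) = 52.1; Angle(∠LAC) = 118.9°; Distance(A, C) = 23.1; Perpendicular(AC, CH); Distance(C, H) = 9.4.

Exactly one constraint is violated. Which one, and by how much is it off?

Distance(C, H) = 9.4 — off by 3.50.

L = (0.00, 0.00) ✓; LA at 52.10° ✓; |LA| = 52.10 ✓; ∠LAC = 118.9° ✓; |AC| = 23.10 ✓; ∠(AC, CH) = 90.00° ✓; |CH| = 12.90 ✗.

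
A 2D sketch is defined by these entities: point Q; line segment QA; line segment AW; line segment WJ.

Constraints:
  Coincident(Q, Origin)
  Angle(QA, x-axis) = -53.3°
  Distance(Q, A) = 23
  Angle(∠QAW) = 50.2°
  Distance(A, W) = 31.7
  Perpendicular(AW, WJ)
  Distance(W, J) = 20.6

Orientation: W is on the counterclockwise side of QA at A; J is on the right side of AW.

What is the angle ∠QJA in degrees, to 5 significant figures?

33.060°

∠QAW = 50.2°, so AW runs at -53.3° + (180° − 50.2°) = 76.500° from the x-axis; with |AW| = 31.7, W = A + 31.7·(cos 76.500°, sin 76.500°) = (21.146, 12.383). The perpendicularity gives WJ at right angles to AW; with |WJ| = 20.6 on the right of AW, J = W + 20.6·(0.97237, -0.23345) = (41.176, 7.5743). Then cos ∠QJA = JQ·JA / (|JQ||JA|), giving 33.060°.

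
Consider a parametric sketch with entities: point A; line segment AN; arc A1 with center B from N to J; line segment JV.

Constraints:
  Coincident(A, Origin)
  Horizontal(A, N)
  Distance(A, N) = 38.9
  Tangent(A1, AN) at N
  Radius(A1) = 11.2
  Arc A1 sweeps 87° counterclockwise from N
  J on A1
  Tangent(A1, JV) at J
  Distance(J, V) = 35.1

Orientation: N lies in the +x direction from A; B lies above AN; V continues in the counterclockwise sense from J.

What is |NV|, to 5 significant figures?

47.486

A is at the origin; AN is horizontal with |AN| = 38.9 and N on the +x side, so N = (38.900, 0.0000). Tangency of A1 to AN means the radius BN is perpendicular to AN, so B = N + (0, 11.2) = (38.900, 11.200). On A1, N sits at bearing -90° from B; an 87° counterclockwise sweep puts J at bearing -3°, so J = B + 11.2·(cos -3°, sin -3°) = (50.085, 10.614). The tangent condition forces BJ to be normal to JV, so JV runs along (−sin -3°, cos -3°); with |JV| = 35.1, V = (51.922, 45.666). Then |NV| = |V − N| = 47.486.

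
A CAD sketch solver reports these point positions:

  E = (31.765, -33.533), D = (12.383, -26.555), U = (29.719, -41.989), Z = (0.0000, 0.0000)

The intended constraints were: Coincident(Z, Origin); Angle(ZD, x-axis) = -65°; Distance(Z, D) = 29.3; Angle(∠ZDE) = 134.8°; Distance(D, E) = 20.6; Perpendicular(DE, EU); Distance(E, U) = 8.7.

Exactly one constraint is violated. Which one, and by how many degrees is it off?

Perpendicular(DE, EU) — off by 6.20°.

Z = (0.00, 0.00) ✓; ZD at -65.00° ✓; |ZD| = 29.30 ✓; ∠ZDE = 134.8° ✓; |DE| = 20.60 ✓; ∠(DE, EU) = 83.80° ✗; |EU| = 8.700 ✓.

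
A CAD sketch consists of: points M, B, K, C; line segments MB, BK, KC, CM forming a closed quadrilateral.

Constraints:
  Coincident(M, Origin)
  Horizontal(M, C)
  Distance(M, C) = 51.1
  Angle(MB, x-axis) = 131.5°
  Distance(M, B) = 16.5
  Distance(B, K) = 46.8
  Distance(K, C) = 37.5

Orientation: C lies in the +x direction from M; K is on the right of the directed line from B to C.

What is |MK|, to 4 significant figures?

30.31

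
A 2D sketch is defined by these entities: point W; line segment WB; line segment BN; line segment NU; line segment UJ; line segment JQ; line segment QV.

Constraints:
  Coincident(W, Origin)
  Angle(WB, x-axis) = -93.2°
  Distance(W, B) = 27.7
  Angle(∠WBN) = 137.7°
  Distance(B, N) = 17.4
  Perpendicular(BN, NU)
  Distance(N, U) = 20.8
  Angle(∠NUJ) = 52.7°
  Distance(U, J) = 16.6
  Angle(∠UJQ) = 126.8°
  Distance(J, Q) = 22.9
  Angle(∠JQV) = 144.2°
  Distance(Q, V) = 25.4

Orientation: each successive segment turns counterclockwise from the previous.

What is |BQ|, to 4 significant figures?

12.93

W is at the origin; WB runs at -93.2° with length 27.7, so B = (-1.546, -27.66). ∠WBN = 137.7° gives BN at -50.90° from the x-axis; with |BN| = 17.4, N = (9.428, -41.16). The perpendicularity gives NU at right angles to BN, so NU runs at 39.10°; with |NU| = 20.8, U = (25.57, -28.04). ∠NUJ = 52.7° gives UJ at 166.4° from the x-axis; with |UJ| = 16.6, J = (9.435, -24.14). ∠UJQ = 126.8° gives JQ at -140.4° from the x-axis; with |JQ| = 22.9, Q = (-8.210, -38.74). Then |BQ| = |Q − B| = 12.93.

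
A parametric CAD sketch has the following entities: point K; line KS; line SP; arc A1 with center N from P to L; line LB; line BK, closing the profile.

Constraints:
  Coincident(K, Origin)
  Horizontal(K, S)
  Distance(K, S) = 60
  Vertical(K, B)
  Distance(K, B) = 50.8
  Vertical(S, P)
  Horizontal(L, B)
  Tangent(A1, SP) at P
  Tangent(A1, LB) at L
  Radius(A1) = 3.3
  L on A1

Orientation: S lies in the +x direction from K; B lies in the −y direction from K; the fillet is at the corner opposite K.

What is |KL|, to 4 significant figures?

76.13

The virtual corner opposite K is at (60.00, -50.80). A1 meets SP tangentially, so NP is at right angles to SP and A1 meets LB tangentially, so NL is at right angles to LB, with radius 3.3, so the center N sits 3.3 in from both sides at N = (56.70, -47.50). That places the tangent points at P = (60.00, -47.50) on SP and L = (56.70, -50.80) on LB. Then |KL| = |L − K| = 76.13.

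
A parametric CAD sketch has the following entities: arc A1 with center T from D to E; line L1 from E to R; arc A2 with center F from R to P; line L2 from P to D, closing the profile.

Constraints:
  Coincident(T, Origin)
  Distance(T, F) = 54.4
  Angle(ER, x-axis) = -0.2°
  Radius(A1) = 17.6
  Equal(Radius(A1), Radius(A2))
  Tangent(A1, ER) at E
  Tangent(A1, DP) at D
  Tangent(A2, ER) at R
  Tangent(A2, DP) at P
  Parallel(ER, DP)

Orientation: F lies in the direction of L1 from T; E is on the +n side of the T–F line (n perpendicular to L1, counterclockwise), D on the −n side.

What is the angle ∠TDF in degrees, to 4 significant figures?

72.07°

T is at the origin and F lies 54.4 along u from T, so F = 54.4·u = (54.40, -0.1899). Tangency of A1 to both parallel lines with radius 17.6 puts E and D at T ± 17.6·n: E = (0.06144, 17.60), D = (-0.06144, -17.60). Then cos ∠TDF = DT·DF / (|DT||DF|), giving 72.07°.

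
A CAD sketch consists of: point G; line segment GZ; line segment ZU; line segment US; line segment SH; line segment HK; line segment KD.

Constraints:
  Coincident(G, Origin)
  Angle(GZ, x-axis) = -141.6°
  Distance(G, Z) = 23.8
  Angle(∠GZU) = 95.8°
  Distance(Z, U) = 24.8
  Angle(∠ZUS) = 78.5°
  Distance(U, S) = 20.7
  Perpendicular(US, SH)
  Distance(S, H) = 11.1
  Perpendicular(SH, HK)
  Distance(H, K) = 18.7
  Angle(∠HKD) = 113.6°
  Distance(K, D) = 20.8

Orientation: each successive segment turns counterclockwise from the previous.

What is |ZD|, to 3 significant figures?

34.2

G is at the origin; GZ runs at -141.6° with length 23.8, so Z = (-18.7, -14.8). ∠GZU = 95.8° gives ZU at -57.4° from the x-axis; with |ZU| = 24.8, U = (-5.29, -35.7). ∠ZUS = 78.5° gives US at 44.1° from the x-axis; with |US| = 20.7, S = (9.57, -21.3). US is perpendicular to SH, so SH runs at 134°; with |SH| = 11.1, H = (1.85, -13.3). SH is perpendicular to HK, so HK runs at -136°; with |HK| = 18.7, K = (-11.6, -26.3). ∠HKD = 113.6° gives KD at -69.5° from the x-axis; with |KD| = 20.8, D = (-4.29, -45.8). Then |ZD| = |D − Z| = 34.2.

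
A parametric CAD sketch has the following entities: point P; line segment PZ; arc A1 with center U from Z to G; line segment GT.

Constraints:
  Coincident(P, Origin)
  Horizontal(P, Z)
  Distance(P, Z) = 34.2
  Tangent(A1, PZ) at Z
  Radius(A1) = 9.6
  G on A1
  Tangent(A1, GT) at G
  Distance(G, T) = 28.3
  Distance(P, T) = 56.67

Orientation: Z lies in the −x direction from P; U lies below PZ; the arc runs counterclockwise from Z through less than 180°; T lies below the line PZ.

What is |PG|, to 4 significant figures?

44.98

Checks: ∠(UZ, ZP) = 90.00° ✓; |UG| = 9.600 ✓; ∠(UG, GT) = 90.00° ✓; |GT| = 28.30 ✓; |PT| = 56.67 ✓.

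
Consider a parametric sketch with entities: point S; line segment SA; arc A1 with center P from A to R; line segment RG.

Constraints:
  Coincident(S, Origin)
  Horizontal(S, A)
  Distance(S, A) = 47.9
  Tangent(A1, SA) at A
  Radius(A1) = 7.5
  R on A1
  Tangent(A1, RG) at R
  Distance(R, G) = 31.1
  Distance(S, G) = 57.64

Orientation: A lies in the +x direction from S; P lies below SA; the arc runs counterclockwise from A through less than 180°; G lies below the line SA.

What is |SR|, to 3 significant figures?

41.2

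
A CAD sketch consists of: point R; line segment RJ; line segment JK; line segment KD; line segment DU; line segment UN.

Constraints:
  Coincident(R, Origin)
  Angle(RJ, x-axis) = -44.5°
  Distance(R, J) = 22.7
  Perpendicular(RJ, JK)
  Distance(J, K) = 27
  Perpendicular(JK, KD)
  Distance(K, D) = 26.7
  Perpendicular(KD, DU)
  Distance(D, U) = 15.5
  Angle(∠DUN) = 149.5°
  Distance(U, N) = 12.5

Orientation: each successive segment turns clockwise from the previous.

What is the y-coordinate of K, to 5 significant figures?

-35.168

R is at the origin; RJ runs at -44.5° with length 22.7, so J = (16.191, -15.911). The perpendicularity gives JK at right angles to RJ, so JK runs at -134.50°; with |JK| = 27.0, K = (-2.7338, -35.168). So K.y = -35.168.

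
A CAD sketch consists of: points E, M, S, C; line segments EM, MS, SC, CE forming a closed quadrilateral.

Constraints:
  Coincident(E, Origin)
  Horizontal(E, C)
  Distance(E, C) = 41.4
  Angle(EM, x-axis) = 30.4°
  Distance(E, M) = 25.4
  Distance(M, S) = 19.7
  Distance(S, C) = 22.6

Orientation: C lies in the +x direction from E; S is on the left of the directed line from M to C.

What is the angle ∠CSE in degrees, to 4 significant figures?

65.95°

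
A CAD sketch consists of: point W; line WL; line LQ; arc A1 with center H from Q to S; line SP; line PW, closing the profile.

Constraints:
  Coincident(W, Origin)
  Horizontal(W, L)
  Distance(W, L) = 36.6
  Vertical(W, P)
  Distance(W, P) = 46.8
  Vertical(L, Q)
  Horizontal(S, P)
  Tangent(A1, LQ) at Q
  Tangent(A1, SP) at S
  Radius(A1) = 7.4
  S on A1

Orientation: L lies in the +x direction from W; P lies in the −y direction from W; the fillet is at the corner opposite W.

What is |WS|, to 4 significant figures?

55.16

W is at the origin; WL is horizontal with |WL| = 36.6 and L on the +x side, so L = (36.60, 0.000). W and P share the same x with |WP| = 46.8 and P on the −y side, so P = (0.000, -46.80). The virtual corner opposite W is at (36.60, -46.80). Tangency of A1 to LQ means the radius HQ is perpendicular to LQ and since A1 is tangent to SP there, HS ⟂ SP, with radius 7.4, so the center H sits 7.4 in from both sides at H = (29.20, -39.40). That places the tangent points at Q = (36.60, -39.40) on LQ and S = (29.20, -46.80) on SP. Then |WS| = |S − W| = 55.16.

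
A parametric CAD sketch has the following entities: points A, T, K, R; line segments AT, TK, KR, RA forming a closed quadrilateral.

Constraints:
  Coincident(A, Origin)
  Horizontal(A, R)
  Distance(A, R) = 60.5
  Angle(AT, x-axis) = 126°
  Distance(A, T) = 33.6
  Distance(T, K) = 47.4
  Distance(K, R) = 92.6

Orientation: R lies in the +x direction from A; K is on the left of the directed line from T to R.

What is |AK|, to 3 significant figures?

70.2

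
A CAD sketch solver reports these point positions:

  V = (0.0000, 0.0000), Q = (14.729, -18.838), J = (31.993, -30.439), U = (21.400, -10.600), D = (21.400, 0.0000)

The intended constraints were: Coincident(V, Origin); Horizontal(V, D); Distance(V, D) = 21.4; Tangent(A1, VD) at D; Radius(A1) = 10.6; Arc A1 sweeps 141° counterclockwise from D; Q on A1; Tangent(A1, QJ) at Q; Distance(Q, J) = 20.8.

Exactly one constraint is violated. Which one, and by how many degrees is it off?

Tangent(A1, QJ) at Q — off by 5.10°.

V = (0.00, 0.00) ✓; V.y = 0.00, D.y = 0.00 ✓; |VD| = 21.40 ✓; ∠(UD, DV) = 90.00° ✓; |UD| = 10.60 ✓; bearing(U→Q) − bearing(U→D) = 141.0° ✓; |UQ| = 10.60 ✓; ∠(UQ, QJ) = 84.90° ✗; |QJ| = 20.80 ✓.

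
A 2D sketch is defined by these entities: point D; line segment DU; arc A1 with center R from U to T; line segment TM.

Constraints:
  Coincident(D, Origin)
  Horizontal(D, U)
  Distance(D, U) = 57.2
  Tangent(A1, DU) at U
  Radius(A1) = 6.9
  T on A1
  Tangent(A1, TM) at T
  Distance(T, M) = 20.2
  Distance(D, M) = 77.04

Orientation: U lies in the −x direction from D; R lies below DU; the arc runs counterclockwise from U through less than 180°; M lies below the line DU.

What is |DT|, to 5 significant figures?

62.870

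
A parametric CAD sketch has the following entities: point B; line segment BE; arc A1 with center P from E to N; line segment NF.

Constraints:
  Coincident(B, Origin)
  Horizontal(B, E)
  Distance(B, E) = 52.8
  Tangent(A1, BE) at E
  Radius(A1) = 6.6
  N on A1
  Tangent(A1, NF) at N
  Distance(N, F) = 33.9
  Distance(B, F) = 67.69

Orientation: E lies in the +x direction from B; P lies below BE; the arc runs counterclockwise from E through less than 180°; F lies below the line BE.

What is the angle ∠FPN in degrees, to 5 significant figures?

78.983°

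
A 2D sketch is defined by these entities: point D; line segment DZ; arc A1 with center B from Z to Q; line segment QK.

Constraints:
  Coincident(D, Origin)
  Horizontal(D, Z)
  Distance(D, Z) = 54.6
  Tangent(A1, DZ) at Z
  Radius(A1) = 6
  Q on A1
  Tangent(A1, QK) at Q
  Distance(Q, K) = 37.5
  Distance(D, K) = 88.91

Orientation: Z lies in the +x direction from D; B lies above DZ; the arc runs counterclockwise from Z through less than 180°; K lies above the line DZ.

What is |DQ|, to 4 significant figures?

59.21

D is at the origin; D and Z share the same y with |DZ| = 54.6 and Z on the +x side, so Z = (54.60, 0.000). Since A1 is tangent to DZ there, BZ ⟂ DZ, so B = Z + (0, 6) = (54.60, 6.000). Since BQ ⟂ QK (tangency), |BK| = √(6.0² + 37.5²) = 37.98 regardless of where Q sits on A1. So K lies on both circle(D, 88.91) and circle(B, 37.98); the above-DZ intersection is K = (83.44, 30.71). Q is the foot of the tangent from K: Q = (59.17, 2.118).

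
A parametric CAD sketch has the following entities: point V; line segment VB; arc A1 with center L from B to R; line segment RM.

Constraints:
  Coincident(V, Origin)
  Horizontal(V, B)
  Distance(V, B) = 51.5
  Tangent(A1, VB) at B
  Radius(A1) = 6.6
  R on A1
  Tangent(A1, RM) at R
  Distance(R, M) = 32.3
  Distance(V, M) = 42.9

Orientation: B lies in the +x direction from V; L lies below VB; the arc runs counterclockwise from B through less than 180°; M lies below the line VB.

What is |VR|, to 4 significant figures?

45.92

Checks: |LB| = 6.600 ✓; |LR| = 6.600 ✓; ∠(LR, RM) = 90.00° ✓; |RM| = 32.30 ✓; |VM| = 42.90 ✓.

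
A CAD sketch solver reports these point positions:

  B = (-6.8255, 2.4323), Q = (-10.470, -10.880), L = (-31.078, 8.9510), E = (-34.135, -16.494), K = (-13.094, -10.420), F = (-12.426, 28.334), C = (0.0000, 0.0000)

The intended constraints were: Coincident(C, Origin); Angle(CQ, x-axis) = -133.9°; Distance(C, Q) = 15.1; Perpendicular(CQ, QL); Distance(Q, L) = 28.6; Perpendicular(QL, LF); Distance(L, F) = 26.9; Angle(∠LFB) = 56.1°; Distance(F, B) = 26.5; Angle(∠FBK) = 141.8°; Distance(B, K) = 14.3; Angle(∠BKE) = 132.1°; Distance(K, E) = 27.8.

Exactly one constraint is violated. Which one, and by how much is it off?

Distance(K, E) = 27.8 — off by 5.90.

C = (0.00, 0.00) ✓; CQ at -133.9° ✓; |CQ| = 15.10 ✓; ∠(CQ, QL) = 90.00° ✓; |QL| = 28.60 ✓; ∠(QL, LF) = 90.00° ✓; |LF| = 26.90 ✓; ∠LFB = 56.10° ✓; |FB| = 26.50 ✓; ∠FBK = 141.8° ✓; |BK| = 14.30 ✓; ∠BKE = 132.1° ✓; |KE| = 21.90 ✗.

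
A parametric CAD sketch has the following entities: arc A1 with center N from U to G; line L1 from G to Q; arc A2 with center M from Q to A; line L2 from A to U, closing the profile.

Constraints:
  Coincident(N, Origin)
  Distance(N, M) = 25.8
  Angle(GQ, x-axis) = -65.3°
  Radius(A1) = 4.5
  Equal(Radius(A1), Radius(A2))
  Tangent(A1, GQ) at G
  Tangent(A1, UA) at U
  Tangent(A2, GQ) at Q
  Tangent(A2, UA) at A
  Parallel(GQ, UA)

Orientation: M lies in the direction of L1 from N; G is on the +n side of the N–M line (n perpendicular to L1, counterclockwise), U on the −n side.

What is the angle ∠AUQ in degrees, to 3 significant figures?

19.2°

The slot axis is L1's direction at -65.3°, so u = (cos -65.3°, sin -65.3°) = (0.418, -0.909) and n = (−sin -65.3°, cos -65.3°) = (0.909, 0.418). N is at the origin and M lies 25.8 along u from N, so M = 25.8·u = (10.8, -23.4). Tangency of A1 to both parallel lines with radius 4.5 puts G and U at N ± 4.5·n: G = (4.09, 1.88), U = (-4.09, -1.88). Equal radii place Q and A the same way about M: Q = M + 4.5·n = (14.9, -21.6), A = M − 4.5·n = (6.69, -25.3). Then cos ∠AUQ = UA·UQ / (|UA||UQ|), giving 19.2°.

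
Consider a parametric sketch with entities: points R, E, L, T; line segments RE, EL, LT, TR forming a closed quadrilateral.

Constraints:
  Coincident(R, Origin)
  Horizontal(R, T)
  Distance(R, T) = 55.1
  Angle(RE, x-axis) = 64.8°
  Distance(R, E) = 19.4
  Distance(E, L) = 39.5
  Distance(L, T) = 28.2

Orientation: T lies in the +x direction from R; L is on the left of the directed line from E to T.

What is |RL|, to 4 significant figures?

53.84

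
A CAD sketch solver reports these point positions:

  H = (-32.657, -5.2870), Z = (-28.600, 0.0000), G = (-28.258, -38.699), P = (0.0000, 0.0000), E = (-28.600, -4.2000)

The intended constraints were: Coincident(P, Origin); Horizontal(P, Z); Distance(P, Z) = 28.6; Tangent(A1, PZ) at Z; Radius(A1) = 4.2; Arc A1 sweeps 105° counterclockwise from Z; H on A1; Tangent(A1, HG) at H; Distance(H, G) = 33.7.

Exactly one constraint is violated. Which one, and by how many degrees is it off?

Tangent(A1, HG) at H — off by 7.50°.

P = (0.00, 0.00) ✓; P.y = 0.00, Z.y = 0.00 ✓; |PZ| = 28.60 ✓; ∠(EZ, ZP) = 90.00° ✓; |EZ| = 4.200 ✓; bearing(E→H) − bearing(E→Z) = 105.0° ✓; |EH| = 4.200 ✓; ∠(EH, HG) = 97.50° ✗; |HG| = 33.70 ✓.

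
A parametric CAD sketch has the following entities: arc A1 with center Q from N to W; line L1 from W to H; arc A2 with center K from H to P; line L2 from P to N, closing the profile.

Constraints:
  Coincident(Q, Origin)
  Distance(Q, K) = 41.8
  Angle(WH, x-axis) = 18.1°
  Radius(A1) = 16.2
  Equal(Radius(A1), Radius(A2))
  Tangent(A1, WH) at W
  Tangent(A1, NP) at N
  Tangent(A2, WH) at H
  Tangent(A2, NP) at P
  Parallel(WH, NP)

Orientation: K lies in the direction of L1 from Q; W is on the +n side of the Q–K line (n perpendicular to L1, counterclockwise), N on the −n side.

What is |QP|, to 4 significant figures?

44.83

Tangency of A1 to both parallel lines with radius 16.2 puts W and N at Q ± 16.2·n: W = (-5.033, 15.40), N = (5.033, -15.40). Equal radii place H and P the same way about K: H = K + 16.2·n = (34.70, 28.38), P = K − 16.2·n = (44.76, -2.412). Then |QP| = |P − Q| = 44.83.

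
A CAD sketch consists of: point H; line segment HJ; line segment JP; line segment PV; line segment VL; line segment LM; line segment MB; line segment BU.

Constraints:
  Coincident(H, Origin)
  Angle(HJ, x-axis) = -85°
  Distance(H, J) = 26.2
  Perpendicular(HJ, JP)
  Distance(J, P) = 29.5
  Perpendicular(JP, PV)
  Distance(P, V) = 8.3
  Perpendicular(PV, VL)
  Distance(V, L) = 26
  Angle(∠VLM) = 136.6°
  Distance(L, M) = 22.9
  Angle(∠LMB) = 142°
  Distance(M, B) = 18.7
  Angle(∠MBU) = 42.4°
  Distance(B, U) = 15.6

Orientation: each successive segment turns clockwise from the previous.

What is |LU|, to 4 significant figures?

25.48

H is at the origin; HJ runs at -85.0° with length 26.2, so J = (2.283, -26.10). HJ is perpendicular to JP, so JP runs at -175.0°; with |JP| = 29.5, P = (-27.10, -28.67). JP is perpendicular to PV, so PV runs at 95.00°; with |PV| = 8.3, V = (-27.83, -20.40). The perpendicularity gives VL at right angles to PV, so VL runs at 5.000°; with |VL| = 26.0, L = (-1.927, -18.14). ∠VLM = 136.6° gives LM at -38.40° from the x-axis; with |LM| = 22.9, M = (16.02, -32.36). ∠LMB = 142.0° gives MB at -76.40° from the x-axis; with |MB| = 18.7, B = (20.42, -50.54). ∠MBU = 42.4° gives BU at 146.0° from the x-axis; with |BU| = 15.6, U = (7.484, -41.81). Then |LU| = |U − L| = 25.48.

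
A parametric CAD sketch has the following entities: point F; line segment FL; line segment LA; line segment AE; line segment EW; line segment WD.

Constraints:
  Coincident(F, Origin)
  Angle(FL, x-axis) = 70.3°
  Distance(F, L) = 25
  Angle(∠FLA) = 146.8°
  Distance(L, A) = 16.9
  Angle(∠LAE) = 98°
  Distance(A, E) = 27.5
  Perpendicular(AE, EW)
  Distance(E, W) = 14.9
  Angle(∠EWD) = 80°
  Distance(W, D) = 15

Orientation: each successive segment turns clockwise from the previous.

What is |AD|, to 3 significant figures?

17.7

AE ⟂ EW, so EW runs at -135°; with |EW| = 14.9, W = (30.9, 3.77). ∠EWD = 80.0° gives WD at 125° from the x-axis; with |WD| = 15.0, D = (22.2, 16.0). Then |AD| = |D − A| = 17.7.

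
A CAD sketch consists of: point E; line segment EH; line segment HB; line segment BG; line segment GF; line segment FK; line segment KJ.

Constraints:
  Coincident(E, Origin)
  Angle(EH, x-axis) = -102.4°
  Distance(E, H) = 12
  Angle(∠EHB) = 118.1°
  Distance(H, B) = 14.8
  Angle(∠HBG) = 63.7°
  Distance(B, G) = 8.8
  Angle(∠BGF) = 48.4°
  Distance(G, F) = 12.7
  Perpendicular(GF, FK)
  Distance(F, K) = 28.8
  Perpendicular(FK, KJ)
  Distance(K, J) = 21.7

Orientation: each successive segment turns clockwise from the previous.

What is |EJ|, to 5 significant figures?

46.911

GF is perpendicular to FK, so FK runs at -142.20°; with |FK| = 28.8, K = (-30.178, -34.762). The perpendicularity gives KJ at right angles to FK, so KJ runs at 127.80°; with |KJ| = 21.7, J = (-43.479, -17.615). Then |EJ| = |J − E| = 46.911.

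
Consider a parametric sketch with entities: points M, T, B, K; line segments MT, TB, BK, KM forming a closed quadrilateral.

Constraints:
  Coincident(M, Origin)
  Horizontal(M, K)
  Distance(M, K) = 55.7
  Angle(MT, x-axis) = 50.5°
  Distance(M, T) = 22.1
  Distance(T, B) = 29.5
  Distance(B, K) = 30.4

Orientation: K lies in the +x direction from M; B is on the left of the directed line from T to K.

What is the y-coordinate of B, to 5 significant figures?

27.043

Checks: |TB| = 29.50 ✓; |BK| = 30.40 ✓.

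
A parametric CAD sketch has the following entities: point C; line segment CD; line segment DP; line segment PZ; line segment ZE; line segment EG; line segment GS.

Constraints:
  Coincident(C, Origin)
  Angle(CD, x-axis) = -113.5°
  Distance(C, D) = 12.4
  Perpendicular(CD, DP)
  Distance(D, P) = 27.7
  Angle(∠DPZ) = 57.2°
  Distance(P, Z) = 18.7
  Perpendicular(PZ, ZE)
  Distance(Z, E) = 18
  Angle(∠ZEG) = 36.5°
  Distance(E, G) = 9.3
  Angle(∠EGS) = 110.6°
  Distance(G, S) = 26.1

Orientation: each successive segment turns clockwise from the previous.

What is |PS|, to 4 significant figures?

29.62

∠ZEG = 36.5° gives EG at 160.2° from the x-axis; with |EG| = 9.3, G = (-13.55, -1.776). ∠EGS = 110.6° gives GS at 90.80° from the x-axis; with |GS| = 26.1, S = (-13.92, 24.32). Then |PS| = |S − P| = 29.62.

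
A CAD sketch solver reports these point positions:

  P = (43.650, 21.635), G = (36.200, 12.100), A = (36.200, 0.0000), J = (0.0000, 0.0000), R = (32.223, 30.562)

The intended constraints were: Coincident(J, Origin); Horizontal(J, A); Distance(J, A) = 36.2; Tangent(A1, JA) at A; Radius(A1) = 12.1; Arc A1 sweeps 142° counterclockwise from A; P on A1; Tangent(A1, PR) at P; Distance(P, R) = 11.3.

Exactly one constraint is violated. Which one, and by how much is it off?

Distance(P, R) = 11.3 — off by 3.20.

J = (0.00, 0.00) ✓; J.y = 0.00, A.y = 0.00 ✓; |JA| = 36.20 ✓; ∠(GA, AJ) = 90.00° ✓; |GA| = 12.10 ✓; bearing(G→P) − bearing(G→A) = 142.0° ✓; |GP| = 12.10 ✓; ∠(GP, PR) = 90.00° ✓; |PR| = 14.50 ✗.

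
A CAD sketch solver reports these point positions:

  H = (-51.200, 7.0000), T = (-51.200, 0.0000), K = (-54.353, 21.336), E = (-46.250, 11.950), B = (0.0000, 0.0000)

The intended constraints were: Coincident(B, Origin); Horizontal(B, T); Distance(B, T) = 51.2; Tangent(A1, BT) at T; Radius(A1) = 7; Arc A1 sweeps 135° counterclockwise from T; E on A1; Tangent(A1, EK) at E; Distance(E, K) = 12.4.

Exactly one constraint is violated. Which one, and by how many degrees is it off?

Tangent(A1, EK) at E — off by 4.20°.

B = (0.00, 0.00) ✓; B.y = 0.00, T.y = 0.00 ✓; |BT| = 51.20 ✓; ∠(HT, TB) = 90.00° ✓; |HT| = 7.000 ✓; bearing(H→E) − bearing(H→T) = 135.0° ✓; |HE| = 7.000 ✓; ∠(HE, EK) = 94.20° ✗; |EK| = 12.40 ✓.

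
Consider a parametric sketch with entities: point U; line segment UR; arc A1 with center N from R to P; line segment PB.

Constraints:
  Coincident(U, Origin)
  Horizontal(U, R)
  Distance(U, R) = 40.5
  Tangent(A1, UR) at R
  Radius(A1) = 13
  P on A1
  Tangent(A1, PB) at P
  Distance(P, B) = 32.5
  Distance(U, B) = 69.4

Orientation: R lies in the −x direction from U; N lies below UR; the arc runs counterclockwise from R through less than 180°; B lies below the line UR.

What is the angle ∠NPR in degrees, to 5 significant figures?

43.579°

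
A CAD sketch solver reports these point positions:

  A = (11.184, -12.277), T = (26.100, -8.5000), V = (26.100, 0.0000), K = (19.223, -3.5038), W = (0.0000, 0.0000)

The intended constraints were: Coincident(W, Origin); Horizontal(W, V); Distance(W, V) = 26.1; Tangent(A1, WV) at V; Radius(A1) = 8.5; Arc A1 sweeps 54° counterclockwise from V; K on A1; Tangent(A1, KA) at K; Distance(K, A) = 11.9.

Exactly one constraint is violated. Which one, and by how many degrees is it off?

Tangent(A1, KA) at K — off by 6.50°.

W = (0.00, 0.00) ✓; W.y = 0.00, V.y = 0.00 ✓; |WV| = 26.10 ✓; ∠(TV, VW) = 90.00° ✓; |TV| = 8.500 ✓; bearing(T→K) − bearing(T→V) = 54.00° ✓; |TK| = 8.500 ✓; ∠(TK, KA) = 96.50° ✗; |KA| = 11.90 ✓.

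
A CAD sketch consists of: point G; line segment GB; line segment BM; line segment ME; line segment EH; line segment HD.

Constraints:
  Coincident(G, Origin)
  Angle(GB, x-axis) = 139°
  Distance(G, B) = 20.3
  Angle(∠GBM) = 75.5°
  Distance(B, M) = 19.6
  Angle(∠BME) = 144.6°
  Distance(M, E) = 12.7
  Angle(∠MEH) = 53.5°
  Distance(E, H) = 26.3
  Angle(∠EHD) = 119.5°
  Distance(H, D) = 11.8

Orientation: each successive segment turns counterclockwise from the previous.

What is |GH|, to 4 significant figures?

4.128

G is at the origin; GB runs at 139.0° with length 20.3, so B = (-15.32, 13.32). ∠GBM = 75.5° gives BM at -116.5° from the x-axis; with |BM| = 19.6, M = (-24.07, -4.223). ∠BME = 144.6° gives ME at -81.10° from the x-axis; with |ME| = 12.7, E = (-22.10, -16.77). ∠MEH = 53.5° gives EH at 45.40° from the x-axis; with |EH| = 26.3, H = (-3.635, 1.956). Then |GH| = |H − G| = 4.128.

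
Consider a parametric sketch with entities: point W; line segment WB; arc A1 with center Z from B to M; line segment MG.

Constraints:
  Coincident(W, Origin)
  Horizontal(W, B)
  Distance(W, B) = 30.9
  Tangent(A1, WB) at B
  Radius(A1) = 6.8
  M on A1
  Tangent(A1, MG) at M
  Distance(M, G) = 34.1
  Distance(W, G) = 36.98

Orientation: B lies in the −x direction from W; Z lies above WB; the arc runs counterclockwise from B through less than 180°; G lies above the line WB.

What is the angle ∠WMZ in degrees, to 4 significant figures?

165.7°

Checks: |ZM| = 6.800 ✓; ∠(ZM, MG) = 90.00° ✓; |MG| = 34.10 ✓; |WG| = 36.98 ✓.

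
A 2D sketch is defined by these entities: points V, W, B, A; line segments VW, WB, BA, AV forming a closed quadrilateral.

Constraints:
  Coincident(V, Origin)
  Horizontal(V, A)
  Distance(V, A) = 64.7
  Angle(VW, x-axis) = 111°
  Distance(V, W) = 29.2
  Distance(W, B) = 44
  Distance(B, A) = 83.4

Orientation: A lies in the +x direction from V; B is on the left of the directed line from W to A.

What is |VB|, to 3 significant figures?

66.1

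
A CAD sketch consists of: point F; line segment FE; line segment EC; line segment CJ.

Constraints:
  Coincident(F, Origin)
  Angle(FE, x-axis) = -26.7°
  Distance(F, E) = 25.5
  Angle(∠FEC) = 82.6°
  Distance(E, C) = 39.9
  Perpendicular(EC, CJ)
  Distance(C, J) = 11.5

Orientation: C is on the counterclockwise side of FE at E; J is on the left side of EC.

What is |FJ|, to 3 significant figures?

39.1

F is at the origin; FE runs at -26.7° with length 25.5, so E = 25.5·(cos -26.7°, sin -26.7°) = (22.8, -11.5). ∠FEC = 82.6°, so EC runs at -26.7° + (180° − 82.6°) = 70.7° from the x-axis; with |EC| = 39.9, C = E + 39.9·(cos 70.7°, sin 70.7°) = (36.0, 26.2). EC is perpendicular to CJ; with |CJ| = 11.5 on the left of EC, J = C + 11.5·(-0.944, 0.331) = (25.1, 30.0). Then |FJ| = |J − F| = 39.1.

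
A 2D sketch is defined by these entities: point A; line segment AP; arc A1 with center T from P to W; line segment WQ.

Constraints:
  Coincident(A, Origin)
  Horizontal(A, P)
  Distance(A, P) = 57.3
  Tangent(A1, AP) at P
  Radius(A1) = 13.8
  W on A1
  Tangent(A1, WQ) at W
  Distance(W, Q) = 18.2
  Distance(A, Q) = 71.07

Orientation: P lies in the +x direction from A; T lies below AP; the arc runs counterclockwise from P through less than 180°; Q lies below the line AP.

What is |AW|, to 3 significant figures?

53.5

Checks: |TW| = 13.80 ✓; ∠(TW, WQ) = 90.00° ✓; |WQ| = 18.20 ✓; |AQ| = 71.07 ✓.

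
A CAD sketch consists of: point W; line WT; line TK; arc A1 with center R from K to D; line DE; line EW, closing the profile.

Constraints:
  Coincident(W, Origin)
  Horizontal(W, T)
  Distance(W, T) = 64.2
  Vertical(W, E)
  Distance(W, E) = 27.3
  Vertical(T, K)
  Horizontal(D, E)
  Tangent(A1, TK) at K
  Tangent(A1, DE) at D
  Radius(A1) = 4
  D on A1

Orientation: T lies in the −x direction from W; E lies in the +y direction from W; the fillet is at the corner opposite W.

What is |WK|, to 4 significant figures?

68.30

W is at the origin; WT is horizontal with |WT| = 64.2 and T on the −x side, so T = (-64.20, 0.000). WE is vertical with |WE| = 27.3 and E on the +y side, so E = (0.000, 27.30). The virtual corner opposite W is at (-64.20, 27.30). The tangent condition forces RK to be normal to TK and A1 meets DE tangentially, so RD is at right angles to DE, with radius 4.0, so the center R sits 4.0 in from both sides at R = (-60.20, 23.30). That places the tangent points at K = (-64.20, 23.30) on TK and D = (-60.20, 27.30) on DE. Then |WK| = |K − W| = 68.30.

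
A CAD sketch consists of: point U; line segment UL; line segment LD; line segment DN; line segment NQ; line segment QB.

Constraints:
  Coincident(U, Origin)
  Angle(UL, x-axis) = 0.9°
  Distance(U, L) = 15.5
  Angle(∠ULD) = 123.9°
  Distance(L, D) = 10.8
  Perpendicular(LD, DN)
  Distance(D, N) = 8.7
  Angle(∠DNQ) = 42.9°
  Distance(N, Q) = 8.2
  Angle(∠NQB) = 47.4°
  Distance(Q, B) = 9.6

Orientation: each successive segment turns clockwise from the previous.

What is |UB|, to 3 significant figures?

25.6

U is at the origin; UL runs at 0.9° with length 15.5, so L = (15.5, 0.243). ∠ULD = 123.9° gives LD at -55.2° from the x-axis; with |LD| = 10.8, D = (21.7, -8.62). The perpendicularity gives DN at right angles to LD, so DN runs at -145°; with |DN| = 8.7, N = (14.5, -13.6). ∠DNQ = 42.9° gives NQ at 77.7° from the x-axis; with |NQ| = 8.2, Q = (16.3, -5.58). ∠NQB = 47.4° gives QB at -54.9° from the x-axis; with |QB| = 9.6, B = (21.8, -13.4). Then |UB| = |B − U| = 25.6.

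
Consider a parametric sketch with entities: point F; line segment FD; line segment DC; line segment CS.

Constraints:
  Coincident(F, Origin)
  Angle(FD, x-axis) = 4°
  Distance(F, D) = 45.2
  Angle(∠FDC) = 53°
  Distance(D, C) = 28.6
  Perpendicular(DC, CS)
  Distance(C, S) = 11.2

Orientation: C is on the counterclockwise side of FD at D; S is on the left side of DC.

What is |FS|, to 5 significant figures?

24.938

∠FDC = 53.0°, so DC runs at 4.0° + (180° − 53.0°) = 131.00° from the x-axis; with |DC| = 28.6, C = D + 28.6·(cos 131.00°, sin 131.00°) = (26.327, 24.738). The perpendicularity gives CS at right angles to DC; with |CS| = 11.2 on the left of DC, S = C + 11.2·(-0.75471, -0.65606) = (17.874, 17.390). Then |FS| = |S − F| = 24.938.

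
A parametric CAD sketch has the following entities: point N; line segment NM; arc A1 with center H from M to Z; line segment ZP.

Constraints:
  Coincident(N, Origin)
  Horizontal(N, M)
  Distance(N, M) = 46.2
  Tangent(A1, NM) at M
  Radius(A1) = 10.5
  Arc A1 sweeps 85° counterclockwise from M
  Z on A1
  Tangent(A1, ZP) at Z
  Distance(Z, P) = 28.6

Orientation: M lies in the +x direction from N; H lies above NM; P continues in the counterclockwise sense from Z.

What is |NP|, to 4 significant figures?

70.35

N is at the origin; NM is horizontal with |NM| = 46.2 and M on the +x side, so M = (46.20, 0.000). Tangency of A1 to NM means the radius HM is perpendicular to NM, so H = M + (0, 10.5) = (46.20, 10.50). On A1, M sits at bearing -90° from H; an 85° counterclockwise sweep puts Z at bearing -5°, so Z = H + 10.5·(cos -5°, sin -5°) = (56.66, 9.585). A1 meets ZP tangentially, so HZ is at right angles to ZP, so ZP runs along (−sin -5°, cos -5°); with |ZP| = 28.6, P = (59.15, 38.08). Then |NP| = |P − N| = 70.35.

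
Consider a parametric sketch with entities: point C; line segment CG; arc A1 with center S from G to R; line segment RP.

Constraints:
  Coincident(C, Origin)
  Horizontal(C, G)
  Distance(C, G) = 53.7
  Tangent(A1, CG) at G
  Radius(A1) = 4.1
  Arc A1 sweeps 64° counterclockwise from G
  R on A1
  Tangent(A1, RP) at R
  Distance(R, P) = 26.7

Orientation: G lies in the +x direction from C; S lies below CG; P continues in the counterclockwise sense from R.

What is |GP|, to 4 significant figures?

30.47

C is at the origin; C and G share the same y with |CG| = 53.7 and G on the +x side, so G = (53.70, 0.000). A1 meets CG tangentially, so SG is at right angles to CG, so S = G + (0, -4.1) = (53.70, -4.100). On A1, G sits at bearing 90° from S; a 64° counterclockwise sweep puts R at bearing 154°, so R = S + 4.1·(cos 154°, sin 154°) = (50.01, -2.303). A1 meets RP tangentially, so SR is at right angles to RP, so RP runs along (−sin 154°, cos 154°); with |RP| = 26.7, P = (38.31, -26.30). Then |GP| = |P − G| = 30.47.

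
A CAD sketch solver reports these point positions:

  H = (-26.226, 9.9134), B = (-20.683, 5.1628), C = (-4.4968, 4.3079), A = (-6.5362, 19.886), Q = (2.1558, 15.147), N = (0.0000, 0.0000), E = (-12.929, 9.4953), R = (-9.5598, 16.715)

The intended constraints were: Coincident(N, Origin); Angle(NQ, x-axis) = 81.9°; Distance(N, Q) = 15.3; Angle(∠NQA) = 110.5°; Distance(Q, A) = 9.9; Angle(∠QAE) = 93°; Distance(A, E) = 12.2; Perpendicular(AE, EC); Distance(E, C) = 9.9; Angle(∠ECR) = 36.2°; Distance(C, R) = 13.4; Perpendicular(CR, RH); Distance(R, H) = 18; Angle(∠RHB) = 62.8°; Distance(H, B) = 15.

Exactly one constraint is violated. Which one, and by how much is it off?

Distance(H, B) = 15 — off by 7.70.

N = (0.00, 0.00) ✓; NQ at 81.90° ✓; |NQ| = 15.30 ✓; ∠NQA = 110.5° ✓; |QA| = 9.900 ✓; ∠QAE = 93.00° ✓; |AE| = 12.20 ✓; ∠(AE, EC) = 90.00° ✓; |EC| = 9.900 ✓; ∠ECR = 36.20° ✓; |CR| = 13.40 ✓; ∠(CR, RH) = 90.00° ✓; |RH| = 18.00 ✓; ∠RHB = 62.80° ✓; |HB| = 7.300 ✗.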